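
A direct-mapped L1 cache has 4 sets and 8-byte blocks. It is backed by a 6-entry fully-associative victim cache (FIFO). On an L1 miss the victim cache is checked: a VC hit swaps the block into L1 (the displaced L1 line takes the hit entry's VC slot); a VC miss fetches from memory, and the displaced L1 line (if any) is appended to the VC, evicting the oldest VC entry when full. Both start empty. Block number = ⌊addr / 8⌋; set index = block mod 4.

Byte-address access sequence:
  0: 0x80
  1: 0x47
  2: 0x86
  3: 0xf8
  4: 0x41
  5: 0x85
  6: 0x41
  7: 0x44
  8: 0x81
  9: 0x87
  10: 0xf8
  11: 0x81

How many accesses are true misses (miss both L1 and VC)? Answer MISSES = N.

MISSES = 3

#0 0x80→b16/s0 MISS; vc=[]
#1 0x47→b8/s0 MISS; vc=[16]
#2 0x86→b16/s0 VC-HIT; vc=[8]
#3 0xf8→b31/s3 MISS; vc=[8]
#4 0x41→b8/s0 VC-HIT; vc=[16]
#5 0x85→b16/s0 VC-HIT; vc=[8]
#6 0x41→b8/s0 VC-HIT; vc=[16]
#7 0x44→b8/s0 L1-HIT; vc=[16]
#8 0x81→b16/s0 VC-HIT; vc=[8]
#9 0x87→b16/s0 L1-HIT; vc=[8]
#10 0xf8→b31/s3 L1-HIT; vc=[8]
#11 0x81→b16/s0 L1-HIT; vc=[8]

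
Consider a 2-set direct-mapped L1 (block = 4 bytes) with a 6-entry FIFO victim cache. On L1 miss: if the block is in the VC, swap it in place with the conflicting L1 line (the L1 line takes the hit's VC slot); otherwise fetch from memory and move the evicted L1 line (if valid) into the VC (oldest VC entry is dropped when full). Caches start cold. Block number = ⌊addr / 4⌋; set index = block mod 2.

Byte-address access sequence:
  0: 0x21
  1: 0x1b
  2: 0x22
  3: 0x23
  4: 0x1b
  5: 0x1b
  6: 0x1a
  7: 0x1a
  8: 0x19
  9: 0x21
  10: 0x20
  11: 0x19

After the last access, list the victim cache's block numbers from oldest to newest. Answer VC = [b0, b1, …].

#0 0x21→b8/s0 MISS; vc=[]
#1 0x1b→b6/s0 MISS; vc=[8]
#2 0x22→b8/s0 VC-HIT; vc=[6]
#3 0x23→b8/s0 L1-HIT; vc=[6]
#4 0x1b→b6/s0 VC-HIT; vc=[8]
#5 0x1b→b6/s0 L1-HIT; vc=[8]
#6 0x1a→b6/s0 L1-HIT; vc=[8]
#7 0x1a→b6/s0 L1-HIT; vc=[8]
#8 0x19→b6/s0 L1-HIT; vc=[8]
#9 0x21→b8/s0 VC-HIT; vc=[6]
#10 0x20→b8/s0 L1-HIT; vc=[6]
#11 0x19→b6/s0 VC-HIT; vc=[8]

VC = [8]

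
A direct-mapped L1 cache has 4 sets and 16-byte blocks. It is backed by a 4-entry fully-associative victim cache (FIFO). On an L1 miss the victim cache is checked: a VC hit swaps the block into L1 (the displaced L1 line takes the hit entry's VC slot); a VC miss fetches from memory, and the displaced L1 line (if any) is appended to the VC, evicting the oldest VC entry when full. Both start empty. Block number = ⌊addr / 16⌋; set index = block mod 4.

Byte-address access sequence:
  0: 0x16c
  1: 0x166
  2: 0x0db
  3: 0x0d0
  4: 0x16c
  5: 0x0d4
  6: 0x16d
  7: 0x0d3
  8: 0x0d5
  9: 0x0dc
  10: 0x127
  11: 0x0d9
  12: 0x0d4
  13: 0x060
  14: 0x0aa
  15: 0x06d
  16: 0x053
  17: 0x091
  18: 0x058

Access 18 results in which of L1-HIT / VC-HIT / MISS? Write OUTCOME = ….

OUTCOME = VC-HIT

#0 0x16c→b22/s2 MISS; vc=[]
#1 0x166→b22/s2 L1-HIT; vc=[]
#2 0xdb→b13/s1 MISS; vc=[]
#3 0xd0→b13/s1 L1-HIT; vc=[]
#4 0x16c→b22/s2 L1-HIT; vc=[]
#5 0xd4→b13/s1 L1-HIT; vc=[]
#6 0x16d→b22/s2 L1-HIT; vc=[]
#7 0xd3→b13/s1 L1-HIT; vc=[]
#8 0xd5→b13/s1 L1-HIT; vc=[]
#9 0xdc→b13/s1 L1-HIT; vc=[]
#10 0x127→b18/s2 MISS; vc=[22]
#11 0xd9→b13/s1 L1-HIT; vc=[22]
#12 0xd4→b13/s1 L1-HIT; vc=[22]
#13 0x60→b6/s2 MISS; vc=[22,18]
#14 0xaa→b10/s2 MISS; vc=[22,18,6]
#15 0x6d→b6/s2 VC-HIT; vc=[22,18,10]
#16 0x53→b5/s1 MISS; vc=[22,18,10,13]
#17 0x91→b9/s1 MISS; vc=[18,10,13,5]
#18 0x58→b5/s1 VC-HIT; vc=[18,10,13,9]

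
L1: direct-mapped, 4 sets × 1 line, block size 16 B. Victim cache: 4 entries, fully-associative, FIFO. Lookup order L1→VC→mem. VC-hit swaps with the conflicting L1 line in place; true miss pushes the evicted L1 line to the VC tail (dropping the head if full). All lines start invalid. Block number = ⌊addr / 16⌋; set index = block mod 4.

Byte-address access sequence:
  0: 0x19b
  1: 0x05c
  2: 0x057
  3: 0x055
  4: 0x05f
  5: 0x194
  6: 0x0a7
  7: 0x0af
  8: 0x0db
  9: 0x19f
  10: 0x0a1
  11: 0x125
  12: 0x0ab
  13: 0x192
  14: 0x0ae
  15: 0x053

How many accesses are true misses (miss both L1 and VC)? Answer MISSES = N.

MISSES = 5

0: 0x19b (blk 25, set 1) → MISS  vc=[]
1: 0x5c (blk 5, set 1) → MISS  vc=[25]
2: 0x57 (blk 5, set 1) → L1-HIT  vc=[25]
3: 0x55 (blk 5, set 1) → L1-HIT  vc=[25]
4: 0x5f (blk 5, set 1) → L1-HIT  vc=[25]
5: 0x194 (blk 25, set 1) → VC-HIT  vc=[5]
6: 0xa7 (blk 10, set 2) → MISS  vc=[5]
7: 0xaf (blk 10, set 2) → L1-HIT  vc=[5]
8: 0xdb (blk 13, set 1) → MISS  vc=[5, 25]
9: 0x19f (blk 25, set 1) → VC-HIT  vc=[5, 13]
10: 0xa1 (blk 10, set 2) → L1-HIT  vc=[5, 13]
11: 0x125 (blk 18, set 2) → MISS  vc=[5, 13, 10]
12: 0xab (blk 10, set 2) → VC-HIT  vc=[5, 13, 18]
13: 0x192 (blk 25, set 1) → L1-HIT  vc=[5, 13, 18]
14: 0xae (blk 10, set 2) → L1-HIT  vc=[5, 13, 18]
15: 0x53 (blk 5, set 1) → VC-HIT  vc=[25, 13, 18]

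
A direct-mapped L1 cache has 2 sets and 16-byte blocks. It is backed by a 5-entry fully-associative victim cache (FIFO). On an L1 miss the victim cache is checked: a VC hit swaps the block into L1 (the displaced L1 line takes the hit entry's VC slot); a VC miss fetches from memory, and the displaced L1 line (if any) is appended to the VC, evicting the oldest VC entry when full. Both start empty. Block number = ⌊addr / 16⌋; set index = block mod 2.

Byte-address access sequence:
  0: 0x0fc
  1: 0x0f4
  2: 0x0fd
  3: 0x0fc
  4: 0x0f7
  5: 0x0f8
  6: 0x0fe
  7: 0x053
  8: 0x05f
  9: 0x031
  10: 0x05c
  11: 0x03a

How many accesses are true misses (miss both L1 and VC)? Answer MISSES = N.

#0 0xfc→b15/s1 MISS; vc=[]
#1 0xf4→b15/s1 L1-HIT; vc=[]
#2 0xfd→b15/s1 L1-HIT; vc=[]
#3 0xfc→b15/s1 L1-HIT; vc=[]
#4 0xf7→b15/s1 L1-HIT; vc=[]
#5 0xf8→b15/s1 L1-HIT; vc=[]
#6 0xfe→b15/s1 L1-HIT; vc=[]
#7 0x53→b5/s1 MISS; vc=[15]
#8 0x5f→b5/s1 L1-HIT; vc=[15]
#9 0x31→b3/s1 MISS; vc=[15,5]
#10 0x5c→b5/s1 VC-HIT; vc=[15,3]
#11 0x3a→b3/s1 VC-HIT; vc=[15,5]

MISSES = 3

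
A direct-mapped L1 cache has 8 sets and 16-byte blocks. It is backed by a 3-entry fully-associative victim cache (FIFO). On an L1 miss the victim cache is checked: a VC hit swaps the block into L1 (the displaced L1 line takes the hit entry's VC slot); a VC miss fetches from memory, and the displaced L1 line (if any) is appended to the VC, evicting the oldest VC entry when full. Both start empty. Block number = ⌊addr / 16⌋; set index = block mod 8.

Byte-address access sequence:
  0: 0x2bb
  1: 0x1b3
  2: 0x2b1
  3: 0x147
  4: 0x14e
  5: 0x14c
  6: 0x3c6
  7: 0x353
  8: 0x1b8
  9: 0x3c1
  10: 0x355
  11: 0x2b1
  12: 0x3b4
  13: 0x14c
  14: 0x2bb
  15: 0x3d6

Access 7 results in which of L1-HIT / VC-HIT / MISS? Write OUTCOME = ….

OUTCOME = MISS

#0 0x2bb→b43/s3 MISS; vc=[]
#1 0x1b3→b27/s3 MISS; vc=[43]
#2 0x2b1→b43/s3 VC-HIT; vc=[27]
#3 0x147→b20/s4 MISS; vc=[27]
#4 0x14e→b20/s4 L1-HIT; vc=[27]
#5 0x14c→b20/s4 L1-HIT; vc=[27]
#6 0x3c6→b60/s4 MISS; vc=[27,20]
#7 0x353→b53/s5 MISS; vc=[27,20]
#8 0x1b8→b27/s3 VC-HIT; vc=[43,20]
#9 0x3c1→b60/s4 L1-HIT; vc=[43,20]
#10 0x355→b53/s5 L1-HIT; vc=[43,20]
#11 0x2b1→b43/s3 VC-HIT; vc=[27,20]
#12 0x3b4→b59/s3 MISS; vc=[27,20,43]
#13 0x14c→b20/s4 VC-HIT; vc=[27,60,43]
#14 0x2bb→b43/s3 VC-HIT; vc=[27,60,59]
#15 0x3d6→b61/s5 MISS; vc=[60,59,53]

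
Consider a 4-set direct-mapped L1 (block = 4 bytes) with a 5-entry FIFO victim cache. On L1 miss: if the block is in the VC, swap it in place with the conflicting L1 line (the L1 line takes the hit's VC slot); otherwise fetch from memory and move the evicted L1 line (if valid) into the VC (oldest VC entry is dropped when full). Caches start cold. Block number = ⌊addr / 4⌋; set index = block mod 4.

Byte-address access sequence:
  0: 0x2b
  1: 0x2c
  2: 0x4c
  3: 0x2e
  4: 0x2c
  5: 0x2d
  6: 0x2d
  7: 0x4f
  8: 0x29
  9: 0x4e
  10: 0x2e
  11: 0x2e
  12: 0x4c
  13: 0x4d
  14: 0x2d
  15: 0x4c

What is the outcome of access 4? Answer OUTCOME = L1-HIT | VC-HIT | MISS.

  [0] addr=0x2b blk=10 s=2: MISS | VC []
  [1] addr=0x2c blk=11 s=3: MISS | VC []
  [2] addr=0x4c blk=19 s=3: MISS | VC [11]
  [3] addr=0x2e blk=11 s=3: VC-HIT | VC [19]
  [4] addr=0x2c blk=11 s=3: L1-HIT | VC [19]
  [5] addr=0x2d blk=11 s=3: L1-HIT | VC [19]
  [6] addr=0x2d blk=11 s=3: L1-HIT | VC [19]
  [7] addr=0x4f blk=19 s=3: VC-HIT | VC [11]
  [8] addr=0x29 blk=10 s=2: L1-HIT | VC [11]
  [9] addr=0x4e blk=19 s=3: L1-HIT | VC [11]
  [10] addr=0x2e blk=11 s=3: VC-HIT | VC [19]
  [11] addr=0x2e blk=11 s=3: L1-HIT | VC [19]
  [12] addr=0x4c blk=19 s=3: VC-HIT | VC [11]
  [13] addr=0x4d blk=19 s=3: L1-HIT | VC [11]
  [14] addr=0x2d blk=11 s=3: VC-HIT | VC [19]
  [15] addr=0x4c blk=19 s=3: VC-HIT | VC [11]

OUTCOME = L1-HIT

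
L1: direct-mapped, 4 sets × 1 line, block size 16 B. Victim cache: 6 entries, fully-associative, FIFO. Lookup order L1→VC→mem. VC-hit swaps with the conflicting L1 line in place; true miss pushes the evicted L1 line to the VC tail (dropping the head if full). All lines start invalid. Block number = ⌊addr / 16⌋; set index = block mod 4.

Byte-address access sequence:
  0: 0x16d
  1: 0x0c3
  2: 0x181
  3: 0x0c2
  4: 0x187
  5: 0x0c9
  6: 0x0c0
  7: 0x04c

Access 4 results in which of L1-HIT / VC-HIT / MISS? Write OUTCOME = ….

OUTCOME = VC-HIT

#0 0x16d→b22/s2 MISS; vc=[]
#1 0xc3→b12/s0 MISS; vc=[]
#2 0x181→b24/s0 MISS; vc=[12]
#3 0xc2→b12/s0 VC-HIT; vc=[24]
#4 0x187→b24/s0 VC-HIT; vc=[12]
#5 0xc9→b12/s0 VC-HIT; vc=[24]
#6 0xc0→b12/s0 L1-HIT; vc=[24]
#7 0x4c→b4/s0 MISS; vc=[24,12]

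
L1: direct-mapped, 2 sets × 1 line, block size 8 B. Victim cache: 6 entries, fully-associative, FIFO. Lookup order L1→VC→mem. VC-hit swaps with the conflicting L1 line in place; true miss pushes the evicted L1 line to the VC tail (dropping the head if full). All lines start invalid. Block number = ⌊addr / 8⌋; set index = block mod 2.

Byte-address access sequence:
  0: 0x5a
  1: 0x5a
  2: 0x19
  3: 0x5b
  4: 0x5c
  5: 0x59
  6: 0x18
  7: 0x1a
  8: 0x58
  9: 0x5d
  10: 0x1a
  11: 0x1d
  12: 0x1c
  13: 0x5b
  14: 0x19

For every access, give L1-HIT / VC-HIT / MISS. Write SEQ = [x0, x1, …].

0: 0x5a (blk 11, set 1) → MISS  vc=[]
1: 0x5a (blk 11, set 1) → L1-HIT  vc=[]
2: 0x19 (blk 3, set 1) → MISS  vc=[11]
3: 0x5b (blk 11, set 1) → VC-HIT  vc=[3]
4: 0x5c (blk 11, set 1) → L1-HIT  vc=[3]
5: 0x59 (blk 11, set 1) → L1-HIT  vc=[3]
6: 0x18 (blk 3, set 1) → VC-HIT  vc=[11]
7: 0x1a (blk 3, set 1) → L1-HIT  vc=[11]
8: 0x58 (blk 11, set 1) → VC-HIT  vc=[3]
9: 0x5d (blk 11, set 1) → L1-HIT  vc=[3]
10: 0x1a (blk 3, set 1) → VC-HIT  vc=[11]
11: 0x1d (blk 3, set 1) → L1-HIT  vc=[11]
12: 0x1c (blk 3, set 1) → L1-HIT  vc=[11]
13: 0x5b (blk 11, set 1) → VC-HIT  vc=[3]
14: 0x19 (blk 3, set 1) → VC-HIT  vc=[11]

SEQ = [MISS, L1-HIT, MISS, VC-HIT, L1-HIT, L1-HIT, VC-HIT, L1-HIT, VC-HIT, L1-HIT, VC-HIT, L1-HIT, L1-HIT, VC-HIT, VC-HIT]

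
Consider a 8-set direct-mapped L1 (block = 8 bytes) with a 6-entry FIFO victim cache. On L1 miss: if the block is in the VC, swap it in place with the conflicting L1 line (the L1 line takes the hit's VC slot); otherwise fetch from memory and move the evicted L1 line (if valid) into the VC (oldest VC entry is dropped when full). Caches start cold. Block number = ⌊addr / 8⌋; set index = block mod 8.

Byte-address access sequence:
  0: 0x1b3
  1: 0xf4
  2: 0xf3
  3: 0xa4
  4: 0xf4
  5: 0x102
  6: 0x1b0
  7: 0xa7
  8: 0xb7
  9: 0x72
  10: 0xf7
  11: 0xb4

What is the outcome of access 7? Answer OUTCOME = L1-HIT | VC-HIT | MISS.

  [0] addr=0x1b3 blk=54 s=6: MISS | VC []
  [1] addr=0xf4 blk=30 s=6: MISS | VC [54]
  [2] addr=0xf3 blk=30 s=6: L1-HIT | VC [54]
  [3] addr=0xa4 blk=20 s=4: MISS | VC [54]
  [4] addr=0xf4 blk=30 s=6: L1-HIT | VC [54]
  [5] addr=0x102 blk=32 s=0: MISS | VC [54]
  [6] addr=0x1b0 blk=54 s=6: VC-HIT | VC [30]
  [7] addr=0xa7 blk=20 s=4: L1-HIT | VC [30]
  [8] addr=0xb7 blk=22 s=6: MISS | VC [30, 54]
  [9] addr=0x72 blk=14 s=6: MISS | VC [30, 54, 22]
  [10] addr=0xf7 blk=30 s=6: VC-HIT | VC [14, 54, 22]
  [11] addr=0xb4 blk=22 s=6: VC-HIT | VC [14, 54, 30]

OUTCOME = L1-HIT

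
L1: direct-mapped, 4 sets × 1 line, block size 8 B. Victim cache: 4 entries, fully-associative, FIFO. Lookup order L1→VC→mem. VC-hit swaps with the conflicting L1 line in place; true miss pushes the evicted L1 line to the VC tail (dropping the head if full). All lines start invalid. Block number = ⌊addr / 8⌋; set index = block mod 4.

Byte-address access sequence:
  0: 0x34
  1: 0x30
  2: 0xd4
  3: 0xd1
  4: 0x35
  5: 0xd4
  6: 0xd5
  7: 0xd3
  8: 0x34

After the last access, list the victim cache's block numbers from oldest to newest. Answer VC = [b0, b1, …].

  [0] addr=0x34 blk=6 s=2: MISS | VC []
  [1] addr=0x30 blk=6 s=2: L1-HIT | VC []
  [2] addr=0xd4 blk=26 s=2: MISS | VC [6]
  [3] addr=0xd1 blk=26 s=2: L1-HIT | VC [6]
  [4] addr=0x35 blk=6 s=2: VC-HIT | VC [26]
  [5] addr=0xd4 blk=26 s=2: VC-HIT | VC [6]
  [6] addr=0xd5 blk=26 s=2: L1-HIT | VC [6]
  [7] addr=0xd3 blk=26 s=2: L1-HIT | VC [6]
  [8] addr=0x34 blk=6 s=2: VC-HIT | VC [26]

VC = [26]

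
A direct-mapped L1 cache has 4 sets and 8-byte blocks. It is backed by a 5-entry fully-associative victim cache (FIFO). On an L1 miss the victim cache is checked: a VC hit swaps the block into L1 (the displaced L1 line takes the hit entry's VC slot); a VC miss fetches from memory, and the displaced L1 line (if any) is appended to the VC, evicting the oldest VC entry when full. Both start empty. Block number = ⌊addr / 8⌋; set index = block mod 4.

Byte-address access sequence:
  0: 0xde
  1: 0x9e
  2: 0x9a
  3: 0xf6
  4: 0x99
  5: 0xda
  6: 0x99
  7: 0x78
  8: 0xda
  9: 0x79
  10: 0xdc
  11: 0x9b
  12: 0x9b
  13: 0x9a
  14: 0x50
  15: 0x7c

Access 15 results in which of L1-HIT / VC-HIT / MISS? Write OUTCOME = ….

OUTCOME = VC-HIT

  [0] addr=0xde blk=27 s=3: MISS | VC []
  [1] addr=0x9e blk=19 s=3: MISS | VC [27]
  [2] addr=0x9a blk=19 s=3: L1-HIT | VC [27]
  [3] addr=0xf6 blk=30 s=2: MISS | VC [27]
  [4] addr=0x99 blk=19 s=3: L1-HIT | VC [27]
  [5] addr=0xda blk=27 s=3: VC-HIT | VC [19]
  [6] addr=0x99 blk=19 s=3: VC-HIT | VC [27]
  [7] addr=0x78 blk=15 s=3: MISS | VC [27, 19]
  [8] addr=0xda blk=27 s=3: VC-HIT | VC [15, 19]
  [9] addr=0x79 blk=15 s=3: VC-HIT | VC [27, 19]
  [10] addr=0xdc blk=27 s=3: VC-HIT | VC [15, 19]
  [11] addr=0x9b blk=19 s=3: VC-HIT | VC [15, 27]
  [12] addr=0x9b blk=19 s=3: L1-HIT | VC [15, 27]
  [13] addr=0x9a blk=19 s=3: L1-HIT | VC [15, 27]
  [14] addr=0x50 blk=10 s=2: MISS | VC [15, 27, 30]
  [15] addr=0x7c blk=15 s=3: VC-HIT | VC [19, 27, 30]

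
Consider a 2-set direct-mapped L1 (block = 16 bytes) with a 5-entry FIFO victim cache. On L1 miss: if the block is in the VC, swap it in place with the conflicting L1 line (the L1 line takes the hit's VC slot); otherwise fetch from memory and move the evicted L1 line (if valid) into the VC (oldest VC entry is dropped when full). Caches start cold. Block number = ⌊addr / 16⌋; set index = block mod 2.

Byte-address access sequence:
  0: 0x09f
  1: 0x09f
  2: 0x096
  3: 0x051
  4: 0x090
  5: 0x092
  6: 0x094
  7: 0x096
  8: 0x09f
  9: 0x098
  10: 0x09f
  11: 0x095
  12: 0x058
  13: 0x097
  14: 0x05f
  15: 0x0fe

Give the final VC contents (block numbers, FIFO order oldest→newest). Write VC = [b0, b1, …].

0: 0x9f (blk 9, set 1) → MISS  vc=[]
1: 0x9f (blk 9, set 1) → L1-HIT  vc=[]
2: 0x96 (blk 9, set 1) → L1-HIT  vc=[]
3: 0x51 (blk 5, set 1) → MISS  vc=[9]
4: 0x90 (blk 9, set 1) → VC-HIT  vc=[5]
5: 0x92 (blk 9, set 1) → L1-HIT  vc=[5]
6: 0x94 (blk 9, set 1) → L1-HIT  vc=[5]
7: 0x96 (blk 9, set 1) → L1-HIT  vc=[5]
8: 0x9f (blk 9, set 1) → L1-HIT  vc=[5]
9: 0x98 (blk 9, set 1) → L1-HIT  vc=[5]
10: 0x9f (blk 9, set 1) → L1-HIT  vc=[5]
11: 0x95 (blk 9, set 1) → L1-HIT  vc=[5]
12: 0x58 (blk 5, set 1) → VC-HIT  vc=[9]
13: 0x97 (blk 9, set 1) → VC-HIT  vc=[5]
14: 0x5f (blk 5, set 1) → VC-HIT  vc=[9]
15: 0xfe (blk 15, set 1) → MISS  vc=[9, 5]

VC = [9, 5]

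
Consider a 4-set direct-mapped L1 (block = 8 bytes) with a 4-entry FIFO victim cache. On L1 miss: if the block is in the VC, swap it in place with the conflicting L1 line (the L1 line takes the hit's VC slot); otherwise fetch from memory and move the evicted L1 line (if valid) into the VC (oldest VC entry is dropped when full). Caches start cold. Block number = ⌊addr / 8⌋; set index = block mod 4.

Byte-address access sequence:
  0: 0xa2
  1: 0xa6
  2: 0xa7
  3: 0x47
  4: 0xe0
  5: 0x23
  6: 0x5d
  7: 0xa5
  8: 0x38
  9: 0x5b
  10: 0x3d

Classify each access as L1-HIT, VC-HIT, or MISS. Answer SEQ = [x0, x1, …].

0: 0xa2 (blk 20, set 0) → MISS  vc=[]
1: 0xa6 (blk 20, set 0) → L1-HIT  vc=[]
2: 0xa7 (blk 20, set 0) → L1-HIT  vc=[]
3: 0x47 (blk 8, set 0) → MISS  vc=[20]
4: 0xe0 (blk 28, set 0) → MISS  vc=[20, 8]
5: 0x23 (blk 4, set 0) → MISS  vc=[20, 8, 28]
6: 0x5d (blk 11, set 3) → MISS  vc=[20, 8, 28]
7: 0xa5 (blk 20, set 0) → VC-HIT  vc=[4, 8, 28]
8: 0x38 (blk 7, set 3) → MISS  vc=[4, 8, 28, 11]
9: 0x5b (blk 11, set 3) → VC-HIT  vc=[4, 8, 28, 7]
10: 0x3d (blk 7, set 3) → VC-HIT  vc=[4, 8, 28, 11]

SEQ = [MISS, L1-HIT, L1-HIT, MISS, MISS, MISS, MISS, VC-HIT, MISS, VC-HIT, VC-HIT]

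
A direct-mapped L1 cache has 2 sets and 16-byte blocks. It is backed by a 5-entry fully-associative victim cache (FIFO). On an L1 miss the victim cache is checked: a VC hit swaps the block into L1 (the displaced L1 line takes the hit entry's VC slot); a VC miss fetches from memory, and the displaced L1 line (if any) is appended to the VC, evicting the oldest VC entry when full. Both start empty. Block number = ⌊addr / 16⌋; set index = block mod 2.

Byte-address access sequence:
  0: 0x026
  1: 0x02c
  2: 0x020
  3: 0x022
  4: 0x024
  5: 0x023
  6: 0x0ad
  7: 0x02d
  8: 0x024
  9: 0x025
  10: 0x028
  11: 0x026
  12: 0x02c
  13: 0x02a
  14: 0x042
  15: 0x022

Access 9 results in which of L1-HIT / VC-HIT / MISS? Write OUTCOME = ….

0: 0x26 (blk 2, set 0) → MISS  vc=[]
1: 0x2c (blk 2, set 0) → L1-HIT  vc=[]
2: 0x20 (blk 2, set 0) → L1-HIT  vc=[]
3: 0x22 (blk 2, set 0) → L1-HIT  vc=[]
4: 0x24 (blk 2, set 0) → L1-HIT  vc=[]
5: 0x23 (blk 2, set 0) → L1-HIT  vc=[]
6: 0xad (blk 10, set 0) → MISS  vc=[2]
7: 0x2d (blk 2, set 0) → VC-HIT  vc=[10]
8: 0x24 (blk 2, set 0) → L1-HIT  vc=[10]
9: 0x25 (blk 2, set 0) → L1-HIT  vc=[10]
10: 0x28 (blk 2, set 0) → L1-HIT  vc=[10]
11: 0x26 (blk 2, set 0) → L1-HIT  vc=[10]
12: 0x2c (blk 2, set 0) → L1-HIT  vc=[10]
13: 0x2a (blk 2, set 0) → L1-HIT  vc=[10]
14: 0x42 (blk 4, set 0) → MISS  vc=[10, 2]
15: 0x22 (blk 2, set 0) → VC-HIT  vc=[10, 4]

OUTCOME = L1-HIT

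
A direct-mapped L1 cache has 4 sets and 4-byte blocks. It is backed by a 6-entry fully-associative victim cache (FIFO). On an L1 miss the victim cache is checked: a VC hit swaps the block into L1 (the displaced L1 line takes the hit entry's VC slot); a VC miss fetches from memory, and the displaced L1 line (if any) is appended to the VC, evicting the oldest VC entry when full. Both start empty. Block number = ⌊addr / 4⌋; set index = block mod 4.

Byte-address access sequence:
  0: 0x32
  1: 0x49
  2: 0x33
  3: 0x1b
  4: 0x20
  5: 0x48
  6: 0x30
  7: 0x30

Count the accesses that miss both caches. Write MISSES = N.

MISSES = 4

0: 0x32 (blk 12, set 0) → MISS  vc=[]
1: 0x49 (blk 18, set 2) → MISS  vc=[]
2: 0x33 (blk 12, set 0) → L1-HIT  vc=[]
3: 0x1b (blk 6, set 2) → MISS  vc=[18]
4: 0x20 (blk 8, set 0) → MISS  vc=[18, 12]
5: 0x48 (blk 18, set 2) → VC-HIT  vc=[6, 12]
6: 0x30 (blk 12, set 0) → VC-HIT  vc=[6, 8]
7: 0x30 (blk 12, set 0) → L1-HIT  vc=[6, 8]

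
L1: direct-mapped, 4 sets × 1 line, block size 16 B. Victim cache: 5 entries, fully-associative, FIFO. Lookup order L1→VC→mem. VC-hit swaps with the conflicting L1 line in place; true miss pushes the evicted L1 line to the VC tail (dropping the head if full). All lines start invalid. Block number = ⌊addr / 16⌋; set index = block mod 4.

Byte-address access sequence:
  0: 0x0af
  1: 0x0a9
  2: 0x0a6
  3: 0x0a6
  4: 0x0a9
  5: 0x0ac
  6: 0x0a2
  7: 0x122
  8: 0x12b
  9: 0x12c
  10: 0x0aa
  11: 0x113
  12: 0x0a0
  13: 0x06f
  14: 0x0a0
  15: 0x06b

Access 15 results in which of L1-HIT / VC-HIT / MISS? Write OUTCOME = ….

  [0] addr=0xaf blk=10 s=2: MISS | VC []
  [1] addr=0xa9 blk=10 s=2: L1-HIT | VC []
  [2] addr=0xa6 blk=10 s=2: L1-HIT | VC []
  [3] addr=0xa6 blk=10 s=2: L1-HIT | VC []
  [4] addr=0xa9 blk=10 s=2: L1-HIT | VC []
  [5] addr=0xac blk=10 s=2: L1-HIT | VC []
  [6] addr=0xa2 blk=10 s=2: L1-HIT | VC []
  [7] addr=0x122 blk=18 s=2: MISS | VC [10]
  [8] addr=0x12b blk=18 s=2: L1-HIT | VC [10]
  [9] addr=0x12c blk=18 s=2: L1-HIT | VC [10]
  [10] addr=0xaa blk=10 s=2: VC-HIT | VC [18]
  [11] addr=0x113 blk=17 s=1: MISS | VC [18]
  [12] addr=0xa0 blk=10 s=2: L1-HIT | VC [18]
  [13] addr=0x6f blk=6 s=2: MISS | VC [18, 10]
  [14] addr=0xa0 blk=10 s=2: VC-HIT | VC [18, 6]
  [15] addr=0x6b blk=6 s=2: VC-HIT | VC [18, 10]

OUTCOME = VC-HIT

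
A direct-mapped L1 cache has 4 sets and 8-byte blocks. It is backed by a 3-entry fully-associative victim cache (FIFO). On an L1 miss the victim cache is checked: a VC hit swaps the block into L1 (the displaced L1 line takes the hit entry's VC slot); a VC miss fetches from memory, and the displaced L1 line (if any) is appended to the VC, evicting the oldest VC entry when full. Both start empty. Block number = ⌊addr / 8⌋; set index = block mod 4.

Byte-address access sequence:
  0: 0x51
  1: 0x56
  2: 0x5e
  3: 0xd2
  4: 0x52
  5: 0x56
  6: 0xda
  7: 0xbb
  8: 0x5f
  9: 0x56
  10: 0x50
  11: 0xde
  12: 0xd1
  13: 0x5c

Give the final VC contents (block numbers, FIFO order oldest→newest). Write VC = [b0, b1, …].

VC = [10, 23, 27]

0: 0x51 (blk 10, set 2) → MISS  vc=[]
1: 0x56 (blk 10, set 2) → L1-HIT  vc=[]
2: 0x5e (blk 11, set 3) → MISS  vc=[]
3: 0xd2 (blk 26, set 2) → MISS  vc=[10]
4: 0x52 (blk 10, set 2) → VC-HIT  vc=[26]
5: 0x56 (blk 10, set 2) → L1-HIT  vc=[26]
6: 0xda (blk 27, set 3) → MISS  vc=[26, 11]
7: 0xbb (blk 23, set 3) → MISS  vc=[26, 11, 27]
8: 0x5f (blk 11, set 3) → VC-HIT  vc=[26, 23, 27]
9: 0x56 (blk 10, set 2) → L1-HIT  vc=[26, 23, 27]
10: 0x50 (blk 10, set 2) → L1-HIT  vc=[26, 23, 27]
11: 0xde (blk 27, set 3) → VC-HIT  vc=[26, 23, 11]
12: 0xd1 (blk 26, set 2) → VC-HIT  vc=[10, 23, 11]
13: 0x5c (blk 11, set 3) → VC-HIT  vc=[10, 23, 27]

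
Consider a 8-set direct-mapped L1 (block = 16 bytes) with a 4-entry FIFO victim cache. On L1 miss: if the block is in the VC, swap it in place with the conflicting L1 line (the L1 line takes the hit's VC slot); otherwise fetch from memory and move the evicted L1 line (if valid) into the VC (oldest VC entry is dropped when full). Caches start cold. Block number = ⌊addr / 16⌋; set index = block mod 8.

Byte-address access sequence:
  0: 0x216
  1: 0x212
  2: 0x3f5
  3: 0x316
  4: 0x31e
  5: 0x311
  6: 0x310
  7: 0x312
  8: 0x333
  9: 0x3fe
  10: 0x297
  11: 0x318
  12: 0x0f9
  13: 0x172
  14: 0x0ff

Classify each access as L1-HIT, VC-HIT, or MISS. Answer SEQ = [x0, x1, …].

SEQ = [MISS, L1-HIT, MISS, MISS, L1-HIT, L1-HIT, L1-HIT, L1-HIT, MISS, L1-HIT, MISS, VC-HIT, MISS, MISS, VC-HIT]

#0 0x216→b33/s1 MISS; vc=[]
#1 0x212→b33/s1 L1-HIT; vc=[]
#2 0x3f5→b63/s7 MISS; vc=[]
#3 0x316→b49/s1 MISS; vc=[33]
#4 0x31e→b49/s1 L1-HIT; vc=[33]
#5 0x311→b49/s1 L1-HIT; vc=[33]
#6 0x310→b49/s1 L1-HIT; vc=[33]
#7 0x312→b49/s1 L1-HIT; vc=[33]
#8 0x333→b51/s3 MISS; vc=[33]
#9 0x3fe→b63/s7 L1-HIT; vc=[33]
#10 0x297→b41/s1 MISS; vc=[33,49]
#11 0x318→b49/s1 VC-HIT; vc=[33,41]
#12 0xf9→b15/s7 MISS; vc=[33,41,63]
#13 0x172→b23/s7 MISS; vc=[33,41,63,15]
#14 0xff→b15/s7 VC-HIT; vc=[33,41,63,23]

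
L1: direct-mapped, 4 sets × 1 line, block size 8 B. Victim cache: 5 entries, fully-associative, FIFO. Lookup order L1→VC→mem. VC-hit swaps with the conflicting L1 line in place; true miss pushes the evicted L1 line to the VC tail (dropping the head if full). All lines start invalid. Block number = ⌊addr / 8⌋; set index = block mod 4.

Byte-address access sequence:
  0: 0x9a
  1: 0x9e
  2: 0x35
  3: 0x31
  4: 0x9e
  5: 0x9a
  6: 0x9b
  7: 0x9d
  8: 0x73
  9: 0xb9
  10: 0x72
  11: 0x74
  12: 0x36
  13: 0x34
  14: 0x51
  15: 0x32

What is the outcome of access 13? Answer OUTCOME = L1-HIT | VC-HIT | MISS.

OUTCOME = L1-HIT

0: 0x9a (blk 19, set 3) → MISS  vc=[]
1: 0x9e (blk 19, set 3) → L1-HIT  vc=[]
2: 0x35 (blk 6, set 2) → MISS  vc=[]
3: 0x31 (blk 6, set 2) → L1-HIT  vc=[]
4: 0x9e (blk 19, set 3) → L1-HIT  vc=[]
5: 0x9a (blk 19, set 3) → L1-HIT  vc=[]
6: 0x9b (blk 19, set 3) → L1-HIT  vc=[]
7: 0x9d (blk 19, set 3) → L1-HIT  vc=[]
8: 0x73 (blk 14, set 2) → MISS  vc=[6]
9: 0xb9 (blk 23, set 3) → MISS  vc=[6, 19]
10: 0x72 (blk 14, set 2) → L1-HIT  vc=[6, 19]
11: 0x74 (blk 14, set 2) → L1-HIT  vc=[6, 19]
12: 0x36 (blk 6, set 2) → VC-HIT  vc=[14, 19]
13: 0x34 (blk 6, set 2) → L1-HIT  vc=[14, 19]
14: 0x51 (blk 10, set 2) → MISS  vc=[14, 19, 6]
15: 0x32 (blk 6, set 2) → VC-HIT  vc=[14, 19, 10]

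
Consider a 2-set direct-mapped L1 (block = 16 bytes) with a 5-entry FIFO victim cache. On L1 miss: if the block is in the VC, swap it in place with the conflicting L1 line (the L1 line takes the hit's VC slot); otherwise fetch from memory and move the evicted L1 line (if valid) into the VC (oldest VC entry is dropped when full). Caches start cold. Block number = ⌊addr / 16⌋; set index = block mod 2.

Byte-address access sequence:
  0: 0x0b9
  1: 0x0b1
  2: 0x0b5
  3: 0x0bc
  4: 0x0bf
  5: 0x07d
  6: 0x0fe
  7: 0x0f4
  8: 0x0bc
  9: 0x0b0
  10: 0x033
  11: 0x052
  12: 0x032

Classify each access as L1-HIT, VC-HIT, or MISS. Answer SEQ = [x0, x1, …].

  [0] addr=0xb9 blk=11 s=1: MISS | VC []
  [1] addr=0xb1 blk=11 s=1: L1-HIT | VC []
  [2] addr=0xb5 blk=11 s=1: L1-HIT | VC []
  [3] addr=0xbc blk=11 s=1: L1-HIT | VC []
  [4] addr=0xbf blk=11 s=1: L1-HIT | VC []
  [5] addr=0x7d blk=7 s=1: MISS | VC [11]
  [6] addr=0xfe blk=15 s=1: MISS | VC [11, 7]
  [7] addr=0xf4 blk=15 s=1: L1-HIT | VC [11, 7]
  [8] addr=0xbc blk=11 s=1: VC-HIT | VC [15, 7]
  [9] addr=0xb0 blk=11 s=1: L1-HIT | VC [15, 7]
  [10] addr=0x33 blk=3 s=1: MISS | VC [15, 7, 11]
  [11] addr=0x52 blk=5 s=1: MISS | VC [15, 7, 11, 3]
  [12] addr=0x32 blk=3 s=1: VC-HIT | VC [15, 7, 11, 5]

SEQ = [MISS, L1-HIT, L1-HIT, L1-HIT, L1-HIT, MISS, MISS, L1-HIT, VC-HIT, L1-HIT, MISS, MISS, VC-HIT]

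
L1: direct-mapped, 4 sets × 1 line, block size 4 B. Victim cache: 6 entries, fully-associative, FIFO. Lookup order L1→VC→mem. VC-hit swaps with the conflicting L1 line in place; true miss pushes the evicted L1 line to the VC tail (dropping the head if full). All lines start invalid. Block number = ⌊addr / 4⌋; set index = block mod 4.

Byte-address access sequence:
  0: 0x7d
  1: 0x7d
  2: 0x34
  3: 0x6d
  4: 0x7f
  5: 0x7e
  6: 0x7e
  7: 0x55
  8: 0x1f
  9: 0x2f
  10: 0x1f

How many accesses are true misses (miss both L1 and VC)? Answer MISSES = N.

0: 0x7d (blk 31, set 3) → MISS  vc=[]
1: 0x7d (blk 31, set 3) → L1-HIT  vc=[]
2: 0x34 (blk 13, set 1) → MISS  vc=[]
3: 0x6d (blk 27, set 3) → MISS  vc=[31]
4: 0x7f (blk 31, set 3) → VC-HIT  vc=[27]
5: 0x7e (blk 31, set 3) → L1-HIT  vc=[27]
6: 0x7e (blk 31, set 3) → L1-HIT  vc=[27]
7: 0x55 (blk 21, set 1) → MISS  vc=[27, 13]
8: 0x1f (blk 7, set 3) → MISS  vc=[27, 13, 31]
9: 0x2f (blk 11, set 3) → MISS  vc=[27, 13, 31, 7]
10: 0x1f (blk 7, set 3) → VC-HIT  vc=[27, 13, 31, 11]

MISSES = 6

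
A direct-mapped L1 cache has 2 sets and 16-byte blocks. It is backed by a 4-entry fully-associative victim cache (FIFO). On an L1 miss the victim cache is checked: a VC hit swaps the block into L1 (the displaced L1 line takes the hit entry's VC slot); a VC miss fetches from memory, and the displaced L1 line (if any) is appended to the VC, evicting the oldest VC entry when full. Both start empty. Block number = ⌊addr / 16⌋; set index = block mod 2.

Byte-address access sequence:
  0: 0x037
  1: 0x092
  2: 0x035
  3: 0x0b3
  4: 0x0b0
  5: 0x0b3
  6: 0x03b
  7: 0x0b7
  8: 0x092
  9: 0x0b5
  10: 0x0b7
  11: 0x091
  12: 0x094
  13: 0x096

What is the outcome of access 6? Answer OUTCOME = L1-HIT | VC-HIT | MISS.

0: 0x37 (blk 3, set 1) → MISS  vc=[]
1: 0x92 (blk 9, set 1) → MISS  vc=[3]
2: 0x35 (blk 3, set 1) → VC-HIT  vc=[9]
3: 0xb3 (blk 11, set 1) → MISS  vc=[9, 3]
4: 0xb0 (blk 11, set 1) → L1-HIT  vc=[9, 3]
5: 0xb3 (blk 11, set 1) → L1-HIT  vc=[9, 3]
6: 0x3b (blk 3, set 1) → VC-HIT  vc=[9, 11]
7: 0xb7 (blk 11, set 1) → VC-HIT  vc=[9, 3]
8: 0x92 (blk 9, set 1) → VC-HIT  vc=[11, 3]
9: 0xb5 (blk 11, set 1) → VC-HIT  vc=[9, 3]
10: 0xb7 (blk 11, set 1) → L1-HIT  vc=[9, 3]
11: 0x91 (blk 9, set 1) → VC-HIT  vc=[11, 3]
12: 0x94 (blk 9, set 1) → L1-HIT  vc=[11, 3]
13: 0x96 (blk 9, set 1) → L1-HIT  vc=[11, 3]

OUTCOME = VC-HIT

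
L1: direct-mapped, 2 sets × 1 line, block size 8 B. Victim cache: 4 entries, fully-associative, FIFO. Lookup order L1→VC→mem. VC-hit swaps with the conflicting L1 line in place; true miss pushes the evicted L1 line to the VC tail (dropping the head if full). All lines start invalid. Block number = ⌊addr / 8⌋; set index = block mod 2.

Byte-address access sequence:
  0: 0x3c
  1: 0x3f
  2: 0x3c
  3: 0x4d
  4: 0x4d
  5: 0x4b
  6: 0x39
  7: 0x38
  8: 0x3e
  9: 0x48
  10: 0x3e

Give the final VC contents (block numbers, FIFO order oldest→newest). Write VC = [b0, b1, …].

VC = [9]

0: 0x3c (blk 7, set 1) → MISS  vc=[]
1: 0x3f (blk 7, set 1) → L1-HIT  vc=[]
2: 0x3c (blk 7, set 1) → L1-HIT  vc=[]
3: 0x4d (blk 9, set 1) → MISS  vc=[7]
4: 0x4d (blk 9, set 1) → L1-HIT  vc=[7]
5: 0x4b (blk 9, set 1) → L1-HIT  vc=[7]
6: 0x39 (blk 7, set 1) → VC-HIT  vc=[9]
7: 0x38 (blk 7, set 1) → L1-HIT  vc=[9]
8: 0x3e (blk 7, set 1) → L1-HIT  vc=[9]
9: 0x48 (blk 9, set 1) → VC-HIT  vc=[7]
10: 0x3e (blk 7, set 1) → VC-HIT  vc=[9]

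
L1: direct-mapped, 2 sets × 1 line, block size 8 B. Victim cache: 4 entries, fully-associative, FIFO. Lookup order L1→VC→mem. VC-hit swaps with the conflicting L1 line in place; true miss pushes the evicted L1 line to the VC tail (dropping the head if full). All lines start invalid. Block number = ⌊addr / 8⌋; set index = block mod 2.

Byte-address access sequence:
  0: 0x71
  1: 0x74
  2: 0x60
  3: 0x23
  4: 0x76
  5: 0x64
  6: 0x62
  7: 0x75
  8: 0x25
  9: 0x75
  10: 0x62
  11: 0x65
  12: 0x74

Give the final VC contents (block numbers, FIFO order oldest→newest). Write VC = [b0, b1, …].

0: 0x71 (blk 14, set 0) → MISS  vc=[]
1: 0x74 (blk 14, set 0) → L1-HIT  vc=[]
2: 0x60 (blk 12, set 0) → MISS  vc=[14]
3: 0x23 (blk 4, set 0) → MISS  vc=[14, 12]
4: 0x76 (blk 14, set 0) → VC-HIT  vc=[4, 12]
5: 0x64 (blk 12, set 0) → VC-HIT  vc=[4, 14]
6: 0x62 (blk 12, set 0) → L1-HIT  vc=[4, 14]
7: 0x75 (blk 14, set 0) → VC-HIT  vc=[4, 12]
8: 0x25 (blk 4, set 0) → VC-HIT  vc=[14, 12]
9: 0x75 (blk 14, set 0) → VC-HIT  vc=[4, 12]
10: 0x62 (blk 12, set 0) → VC-HIT  vc=[4, 14]
11: 0x65 (blk 12, set 0) → L1-HIT  vc=[4, 14]
12: 0x74 (blk 14, set 0) → VC-HIT  vc=[4, 12]

VC = [4, 12]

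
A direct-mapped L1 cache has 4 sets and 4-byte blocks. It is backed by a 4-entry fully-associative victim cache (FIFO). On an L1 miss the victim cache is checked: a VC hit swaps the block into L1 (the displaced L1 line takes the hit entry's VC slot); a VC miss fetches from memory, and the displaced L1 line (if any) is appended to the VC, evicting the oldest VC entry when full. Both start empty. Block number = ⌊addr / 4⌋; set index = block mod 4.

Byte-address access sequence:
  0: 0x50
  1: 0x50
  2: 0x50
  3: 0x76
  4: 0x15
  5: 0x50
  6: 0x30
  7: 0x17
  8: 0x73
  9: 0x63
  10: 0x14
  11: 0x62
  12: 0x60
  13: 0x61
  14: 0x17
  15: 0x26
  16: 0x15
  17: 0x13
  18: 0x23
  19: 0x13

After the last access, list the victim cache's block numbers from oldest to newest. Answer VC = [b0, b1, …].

VC = [28, 9, 24, 8]

#0 0x50→b20/s0 MISS; vc=[]
#1 0x50→b20/s0 L1-HIT; vc=[]
#2 0x50→b20/s0 L1-HIT; vc=[]
#3 0x76→b29/s1 MISS; vc=[]
#4 0x15→b5/s1 MISS; vc=[29]
#5 0x50→b20/s0 L1-HIT; vc=[29]
#6 0x30→b12/s0 MISS; vc=[29,20]
#7 0x17→b5/s1 L1-HIT; vc=[29,20]
#8 0x73→b28/s0 MISS; vc=[29,20,12]
#9 0x63→b24/s0 MISS; vc=[29,20,12,28]
#10 0x14→b5/s1 L1-HIT; vc=[29,20,12,28]
#11 0x62→b24/s0 L1-HIT; vc=[29,20,12,28]
#12 0x60→b24/s0 L1-HIT; vc=[29,20,12,28]
#13 0x61→b24/s0 L1-HIT; vc=[29,20,12,28]
#14 0x17→b5/s1 L1-HIT; vc=[29,20,12,28]
#15 0x26→b9/s1 MISS; vc=[20,12,28,5]
#16 0x15→b5/s1 VC-HIT; vc=[20,12,28,9]
#17 0x13→b4/s0 MISS; vc=[12,28,9,24]
#18 0x23→b8/s0 MISS; vc=[28,9,24,4]
#19 0x13→b4/s0 VC-HIT; vc=[28,9,24,8]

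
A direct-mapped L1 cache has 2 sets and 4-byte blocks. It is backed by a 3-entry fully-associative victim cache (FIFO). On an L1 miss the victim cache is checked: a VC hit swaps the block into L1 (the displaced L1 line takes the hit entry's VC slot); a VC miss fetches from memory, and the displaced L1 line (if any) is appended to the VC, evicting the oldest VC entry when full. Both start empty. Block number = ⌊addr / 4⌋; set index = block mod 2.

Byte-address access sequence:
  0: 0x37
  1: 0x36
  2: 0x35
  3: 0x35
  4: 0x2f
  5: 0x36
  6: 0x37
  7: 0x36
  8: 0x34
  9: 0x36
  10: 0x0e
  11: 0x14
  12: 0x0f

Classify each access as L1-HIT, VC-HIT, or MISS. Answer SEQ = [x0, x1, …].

SEQ = [MISS, L1-HIT, L1-HIT, L1-HIT, MISS, VC-HIT, L1-HIT, L1-HIT, L1-HIT, L1-HIT, MISS, MISS, VC-HIT]

  [0] addr=0x37 blk=13 s=1: MISS | VC []
  [1] addr=0x36 blk=13 s=1: L1-HIT | VC []
  [2] addr=0x35 blk=13 s=1: L1-HIT | VC []
  [3] addr=0x35 blk=13 s=1: L1-HIT | VC []
  [4] addr=0x2f blk=11 s=1: MISS | VC [13]
  [5] addr=0x36 blk=13 s=1: VC-HIT | VC [11]
  [6] addr=0x37 blk=13 s=1: L1-HIT | VC [11]
  [7] addr=0x36 blk=13 s=1: L1-HIT | VC [11]
  [8] addr=0x34 blk=13 s=1: L1-HIT | VC [11]
  [9] addr=0x36 blk=13 s=1: L1-HIT | VC [11]
  [10] addr=0xe blk=3 s=1: MISS | VC [11, 13]
  [11] addr=0x14 blk=5 s=1: MISS | VC [11, 13, 3]
  [12] addr=0xf blk=3 s=1: VC-HIT | VC [11, 13, 5]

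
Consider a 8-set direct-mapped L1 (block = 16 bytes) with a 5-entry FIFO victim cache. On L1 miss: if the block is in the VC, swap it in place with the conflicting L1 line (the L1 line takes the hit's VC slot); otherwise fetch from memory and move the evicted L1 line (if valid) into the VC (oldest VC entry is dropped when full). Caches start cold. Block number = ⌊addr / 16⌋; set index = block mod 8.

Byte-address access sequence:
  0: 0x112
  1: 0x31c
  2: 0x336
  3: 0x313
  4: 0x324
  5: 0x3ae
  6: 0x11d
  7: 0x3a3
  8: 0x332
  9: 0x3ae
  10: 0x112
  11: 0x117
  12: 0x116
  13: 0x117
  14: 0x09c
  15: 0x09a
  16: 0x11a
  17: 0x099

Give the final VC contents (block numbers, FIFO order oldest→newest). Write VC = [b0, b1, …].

VC = [49, 50, 17]

  [0] addr=0x112 blk=17 s=1: MISS | VC []
  [1] addr=0x31c blk=49 s=1: MISS | VC [17]
  [2] addr=0x336 blk=51 s=3: MISS | VC [17]
  [3] addr=0x313 blk=49 s=1: L1-HIT | VC [17]
  [4] addr=0x324 blk=50 s=2: MISS | VC [17]
  [5] addr=0x3ae blk=58 s=2: MISS | VC [17, 50]
  [6] addr=0x11d blk=17 s=1: VC-HIT | VC [49, 50]
  [7] addr=0x3a3 blk=58 s=2: L1-HIT | VC [49, 50]
  [8] addr=0x332 blk=51 s=3: L1-HIT | VC [49, 50]
  [9] addr=0x3ae blk=58 s=2: L1-HIT | VC [49, 50]
  [10] addr=0x112 blk=17 s=1: L1-HIT | VC [49, 50]
  [11] addr=0x117 blk=17 s=1: L1-HIT | VC [49, 50]
  [12] addr=0x116 blk=17 s=1: L1-HIT | VC [49, 50]
  [13] addr=0x117 blk=17 s=1: L1-HIT | VC [49, 50]
  [14] addr=0x9c blk=9 s=1: MISS | VC [49, 50, 17]
  [15] addr=0x9a blk=9 s=1: L1-HIT | VC [49, 50, 17]
  [16] addr=0x11a blk=17 s=1: VC-HIT | VC [49, 50, 9]
  [17] addr=0x99 blk=9 s=1: VC-HIT | VC [49, 50, 17]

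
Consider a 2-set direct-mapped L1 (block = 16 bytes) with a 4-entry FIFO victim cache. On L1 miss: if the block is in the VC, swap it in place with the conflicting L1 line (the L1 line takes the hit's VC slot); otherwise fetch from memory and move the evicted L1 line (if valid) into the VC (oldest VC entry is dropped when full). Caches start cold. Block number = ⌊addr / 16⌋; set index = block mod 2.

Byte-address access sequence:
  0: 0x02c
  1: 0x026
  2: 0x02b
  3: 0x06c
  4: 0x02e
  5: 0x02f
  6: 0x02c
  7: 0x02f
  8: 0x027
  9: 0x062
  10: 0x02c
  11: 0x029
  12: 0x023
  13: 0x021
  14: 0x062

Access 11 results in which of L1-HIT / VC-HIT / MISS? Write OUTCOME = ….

  [0] addr=0x2c blk=2 s=0: MISS | VC []
  [1] addr=0x26 blk=2 s=0: L1-HIT | VC []
  [2] addr=0x2b blk=2 s=0: L1-HIT | VC []
  [3] addr=0x6c blk=6 s=0: MISS | VC [2]
  [4] addr=0x2e blk=2 s=0: VC-HIT | VC [6]
  [5] addr=0x2f blk=2 s=0: L1-HIT | VC [6]
  [6] addr=0x2c blk=2 s=0: L1-HIT | VC [6]
  [7] addr=0x2f blk=2 s=0: L1-HIT | VC [6]
  [8] addr=0x27 blk=2 s=0: L1-HIT | VC [6]
  [9] addr=0x62 blk=6 s=0: VC-HIT | VC [2]
  [10] addr=0x2c blk=2 s=0: VC-HIT | VC [6]
  [11] addr=0x29 blk=2 s=0: L1-HIT | VC [6]
  [12] addr=0x23 blk=2 s=0: L1-HIT | VC [6]
  [13] addr=0x21 blk=2 s=0: L1-HIT | VC [6]
  [14] addr=0x62 blk=6 s=0: VC-HIT | VC [2]

OUTCOME = L1-HIT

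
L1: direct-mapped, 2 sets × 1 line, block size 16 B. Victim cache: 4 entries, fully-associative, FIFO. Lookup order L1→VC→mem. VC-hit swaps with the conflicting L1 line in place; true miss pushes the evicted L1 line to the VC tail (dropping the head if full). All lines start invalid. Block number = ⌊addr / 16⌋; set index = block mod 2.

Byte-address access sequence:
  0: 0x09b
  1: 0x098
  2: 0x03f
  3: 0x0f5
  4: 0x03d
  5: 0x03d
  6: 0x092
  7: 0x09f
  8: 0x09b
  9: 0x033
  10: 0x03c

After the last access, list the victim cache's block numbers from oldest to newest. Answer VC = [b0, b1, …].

VC = [9, 15]

#0 0x9b→b9/s1 MISS; vc=[]
#1 0x98→b9/s1 L1-HIT; vc=[]
#2 0x3f→b3/s1 MISS; vc=[9]
#3 0xf5→b15/s1 MISS; vc=[9,3]
#4 0x3d→b3/s1 VC-HIT; vc=[9,15]
#5 0x3d→b3/s1 L1-HIT; vc=[9,15]
#6 0x92→b9/s1 VC-HIT; vc=[3,15]
#7 0x9f→b9/s1 L1-HIT; vc=[3,15]
#8 0x9b→b9/s1 L1-HIT; vc=[3,15]
#9 0x33→b3/s1 VC-HIT; vc=[9,15]
#10 0x3c→b3/s1 L1-HIT; vc=[9,15]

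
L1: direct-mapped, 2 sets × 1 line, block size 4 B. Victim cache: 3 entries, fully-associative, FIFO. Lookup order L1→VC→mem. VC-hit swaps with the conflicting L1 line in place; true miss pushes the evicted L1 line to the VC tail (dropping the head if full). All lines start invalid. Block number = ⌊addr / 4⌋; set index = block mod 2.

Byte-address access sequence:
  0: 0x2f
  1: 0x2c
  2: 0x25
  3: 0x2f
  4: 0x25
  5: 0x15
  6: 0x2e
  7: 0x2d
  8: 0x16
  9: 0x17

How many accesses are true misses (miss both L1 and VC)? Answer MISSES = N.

#0 0x2f→b11/s1 MISS; vc=[]
#1 0x2c→b11/s1 L1-HIT; vc=[]
#2 0x25→b9/s1 MISS; vc=[11]
#3 0x2f→b11/s1 VC-HIT; vc=[9]
#4 0x25→b9/s1 VC-HIT; vc=[11]
#5 0x15→b5/s1 MISS; vc=[11,9]
#6 0x2e→b11/s1 VC-HIT; vc=[5,9]
#7 0x2d→b11/s1 L1-HIT; vc=[5,9]
#8 0x16→b5/s1 VC-HIT; vc=[11,9]
#9 0x17→b5/s1 L1-HIT; vc=[11,9]

MISSES = 3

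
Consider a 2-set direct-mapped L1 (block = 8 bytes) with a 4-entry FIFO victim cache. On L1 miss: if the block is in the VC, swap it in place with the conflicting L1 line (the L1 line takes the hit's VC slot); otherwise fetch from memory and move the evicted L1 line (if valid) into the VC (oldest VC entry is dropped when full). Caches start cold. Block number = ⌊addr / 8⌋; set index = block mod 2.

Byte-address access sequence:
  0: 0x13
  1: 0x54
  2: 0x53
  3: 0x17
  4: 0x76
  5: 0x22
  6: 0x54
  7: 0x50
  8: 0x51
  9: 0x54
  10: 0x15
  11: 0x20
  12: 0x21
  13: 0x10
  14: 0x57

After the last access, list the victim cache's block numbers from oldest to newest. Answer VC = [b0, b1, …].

0: 0x13 (blk 2, set 0) → MISS  vc=[]
1: 0x54 (blk 10, set 0) → MISS  vc=[2]
2: 0x53 (blk 10, set 0) → L1-HIT  vc=[2]
3: 0x17 (blk 2, set 0) → VC-HIT  vc=[10]
4: 0x76 (blk 14, set 0) → MISS  vc=[10, 2]
5: 0x22 (blk 4, set 0) → MISS  vc=[10, 2, 14]
6: 0x54 (blk 10, set 0) → VC-HIT  vc=[4, 2, 14]
7: 0x50 (blk 10, set 0) → L1-HIT  vc=[4, 2, 14]
8: 0x51 (blk 10, set 0) → L1-HIT  vc=[4, 2, 14]
9: 0x54 (blk 10, set 0) → L1-HIT  vc=[4, 2, 14]
10: 0x15 (blk 2, set 0) → VC-HIT  vc=[4, 10, 14]
11: 0x20 (blk 4, set 0) → VC-HIT  vc=[2, 10, 14]
12: 0x21 (blk 4, set 0) → L1-HIT  vc=[2, 10, 14]
13: 0x10 (blk 2, set 0) → VC-HIT  vc=[4, 10, 14]
14: 0x57 (blk 10, set 0) → VC-HIT  vc=[4, 2, 14]

VC = [4, 2, 14]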